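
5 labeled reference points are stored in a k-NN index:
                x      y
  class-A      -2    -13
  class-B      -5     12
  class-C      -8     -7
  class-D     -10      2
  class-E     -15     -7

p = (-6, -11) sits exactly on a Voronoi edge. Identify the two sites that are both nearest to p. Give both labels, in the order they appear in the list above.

class-A and class-C

Squared distances from p to each site:
d²(p, class-A) = (-6−(-2))² + (-11−(-13))² = 16 + 4 = 20
d²(p, class-B) = (-6−(-5))² + (-11−12)² = 1 + 529 = 530
d²(p, class-C) = (-6−(-8))² + (-11−(-7))² = 4 + 16 = 20
d²(p, class-D) = (-6−(-10))² + (-11−2)² = 16 + 169 = 185
d²(p, class-E) = (-6−(-15))² + (-11−(-7))² = 81 + 16 = 97
p is equidistant from class-A and class-C (both at squared distance 20), and every other site is strictly farther — so p lies on the class-A–class-C Voronoi edge.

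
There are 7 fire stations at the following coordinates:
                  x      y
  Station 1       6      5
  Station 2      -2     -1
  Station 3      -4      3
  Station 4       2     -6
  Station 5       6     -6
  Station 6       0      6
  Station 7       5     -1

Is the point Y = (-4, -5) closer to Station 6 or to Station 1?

Compare squared distances:
d²(Y, Station 6) = (-4−0)² + (-5−6)² = 16 + 121 = 137
d²(Y, Station 1) = (-4−6)² + (-5−5)² = 100 + 100 = 200
137 < 200, so Station 6 is closer.

Station 6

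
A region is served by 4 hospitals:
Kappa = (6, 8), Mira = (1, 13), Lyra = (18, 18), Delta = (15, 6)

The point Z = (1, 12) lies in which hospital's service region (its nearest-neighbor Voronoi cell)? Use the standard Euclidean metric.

Mira

Since √ is increasing, it suffices to compare squared distances:
d²(Z, Kappa) = (1−6)² + (12−8)² = 25 + 16 = 41
d²(Z, Mira) = (1−1)² + (12−13)² = 0 + 1 = 1
d²(Z, Lyra) = (1−18)² + (12−18)² = 289 + 36 = 325
d²(Z, Delta) = (1−15)² + (12−6)² = 196 + 36 = 232
The smallest is to Mira, so Z lies in the Voronoi region of Mira.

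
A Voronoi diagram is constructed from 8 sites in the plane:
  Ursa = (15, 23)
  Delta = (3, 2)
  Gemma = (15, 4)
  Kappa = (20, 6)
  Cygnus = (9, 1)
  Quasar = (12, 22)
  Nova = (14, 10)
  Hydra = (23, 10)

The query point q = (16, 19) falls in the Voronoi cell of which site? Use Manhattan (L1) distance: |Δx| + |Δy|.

Ursa

d(q, Ursa) = |16−15| + |19−23| = 1 + 4 = 5
d(q, Delta) = |16−3| + |19−2| = 13 + 17 = 30
d(q, Gemma) = |16−15| + |19−4| = 1 + 15 = 16
d(q, Kappa) = |16−20| + |19−6| = 4 + 13 = 17
d(q, Cygnus) = |16−9| + |19−1| = 7 + 18 = 25
d(q, Quasar) = |16−12| + |19−22| = 4 + 3 = 7
d(q, Nova) = |16−14| + |19−10| = 2 + 9 = 11
d(q, Hydra) = |16−23| + |19−10| = 7 + 9 = 16
The smallest is to Ursa, so q lies in the Voronoi region of Ursa.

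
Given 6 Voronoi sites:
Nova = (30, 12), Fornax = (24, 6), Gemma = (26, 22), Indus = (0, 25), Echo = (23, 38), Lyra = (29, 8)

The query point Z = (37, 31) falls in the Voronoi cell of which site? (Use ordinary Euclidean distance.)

Squared Euclidean distances:
d²(Z, Nova) = 49 + 361 = 410
d²(Z, Fornax) = 169 + 625 = 794
d²(Z, Gemma) = 121 + 81 = 202
d²(Z, Indus) = 1369 + 36 = 1405
d²(Z, Echo) = 196 + 49 = 245
d²(Z, Lyra) = 64 + 529 = 593
Gemma is nearest.

Gemma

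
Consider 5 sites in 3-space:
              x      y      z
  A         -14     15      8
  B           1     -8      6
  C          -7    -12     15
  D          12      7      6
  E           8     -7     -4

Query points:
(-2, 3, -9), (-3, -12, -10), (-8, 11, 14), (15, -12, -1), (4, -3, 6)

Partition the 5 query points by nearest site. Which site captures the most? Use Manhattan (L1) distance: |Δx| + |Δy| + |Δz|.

E

(-2, 3, -9) — d to each: A:41, B:29, C:44, D:33, E:25 → nearest is E
(-3, -12, -10) — d to each: A:56, B:24, C:29, D:50, E:22 → nearest is E
(-8, 11, 14) — d to each: A:16, B:36, C:25, D:32, E:52 → nearest is A
(15, -12, -1) — d to each: A:65, B:25, C:38, D:29, E:15 → nearest is E
(4, -3, 6) — d to each: A:38, B:8, C:29, D:18, E:18 → nearest is B
Tally — A:1, B:1, E:3. E captures the most (3).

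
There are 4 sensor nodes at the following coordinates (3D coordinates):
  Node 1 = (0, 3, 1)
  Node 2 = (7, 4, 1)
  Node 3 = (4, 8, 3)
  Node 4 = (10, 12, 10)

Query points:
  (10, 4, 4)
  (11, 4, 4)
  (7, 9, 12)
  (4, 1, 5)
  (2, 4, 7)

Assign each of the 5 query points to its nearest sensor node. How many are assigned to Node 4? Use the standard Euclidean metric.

(10, 4, 4) — d² to each: Node 1:110, Node 2:18, Node 3:53, Node 4:100 → nearest is Node 2
(11, 4, 4) — d² to each: Node 1:131, Node 2:25, Node 3:66, Node 4:101 → nearest is Node 2
(7, 9, 12) — d² to each: Node 1:206, Node 2:146, Node 3:91, Node 4:22 → nearest is Node 4
(4, 1, 5) — d² to each: Node 1:36, Node 2:34, Node 3:53, Node 4:182 → nearest is Node 2
(2, 4, 7) — d² to each: Node 1:41, Node 2:61, Node 3:36, Node 4:137 → nearest is Node 3
1 of the 5 points has Node 4 as nearest.

1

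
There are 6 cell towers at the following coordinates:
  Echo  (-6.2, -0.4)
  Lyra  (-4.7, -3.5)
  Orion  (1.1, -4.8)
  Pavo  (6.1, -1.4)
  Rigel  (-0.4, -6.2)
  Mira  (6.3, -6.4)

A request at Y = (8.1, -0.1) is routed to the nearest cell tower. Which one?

Pavo

Compare squared distances (the ordering matches that of the actual distances):
d²(Y, Echo) = (8.1−(-6.2))² + (-0.1−(-0.4))² = 204.49 + 0.09 = 204.58
d²(Y, Lyra) = (8.1−(-4.7))² + (-0.1−(-3.5))² = 163.84 + 11.56 = 175.4
d²(Y, Orion) = (8.1−1.1)² + (-0.1−(-4.8))² = 49 + 22.09 = 71.09
d²(Y, Pavo) = (8.1−6.1)² + (-0.1−(-1.4))² = 4 + 1.69 = 5.69
d²(Y, Rigel) = (8.1−(-0.4))² + (-0.1−(-6.2))² = 72.25 + 37.21 = 109.46
d²(Y, Mira) = (8.1−6.3)² + (-0.1−(-6.4))² = 3.24 + 39.69 = 42.93
Minimum is at Pavo.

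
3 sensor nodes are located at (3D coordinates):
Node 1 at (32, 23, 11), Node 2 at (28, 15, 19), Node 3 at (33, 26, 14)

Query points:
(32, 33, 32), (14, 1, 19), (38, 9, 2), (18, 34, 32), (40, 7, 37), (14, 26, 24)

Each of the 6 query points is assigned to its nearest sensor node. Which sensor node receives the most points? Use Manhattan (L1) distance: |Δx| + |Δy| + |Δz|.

Node 3

(32, 33, 32) — d to each: Node 1:31, Node 2:35, Node 3:26 → nearest is Node 3
(14, 1, 19) — d to each: Node 1:48, Node 2:28, Node 3:49 → nearest is Node 2
(38, 9, 2) — d to each: Node 1:29, Node 2:33, Node 3:34 → nearest is Node 1
(18, 34, 32) — d to each: Node 1:46, Node 2:42, Node 3:41 → nearest is Node 3
(40, 7, 37) — d to each: Node 1:50, Node 2:38, Node 3:49 → nearest is Node 2
(14, 26, 24) — d to each: Node 1:34, Node 2:30, Node 3:29 → nearest is Node 3
Tally — Node 1:1, Node 2:2, Node 3:3. Node 3 captures the most (3).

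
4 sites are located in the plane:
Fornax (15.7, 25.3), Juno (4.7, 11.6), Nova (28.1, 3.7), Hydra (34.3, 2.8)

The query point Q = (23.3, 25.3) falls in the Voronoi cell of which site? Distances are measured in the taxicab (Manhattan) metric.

Fornax

d(Q, Fornax) = 7.6 + 0 = 7.6
d(Q, Juno) = 18.6 + 13.7 = 32.3
d(Q, Nova) = 4.8 + 21.6 = 26.4
d(Q, Hydra) = 11 + 22.5 = 33.5
Minimum is at Fornax.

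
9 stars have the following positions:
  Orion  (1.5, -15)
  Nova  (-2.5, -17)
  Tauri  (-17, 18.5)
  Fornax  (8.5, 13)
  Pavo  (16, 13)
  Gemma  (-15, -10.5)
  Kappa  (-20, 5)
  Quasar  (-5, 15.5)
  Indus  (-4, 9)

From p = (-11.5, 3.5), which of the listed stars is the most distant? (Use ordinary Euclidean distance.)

Compare squared distances (the ordering matches that of the actual distances):
d²(p, Orion) = 169 + 342.25 = 511.25
d²(p, Nova) = 81 + 420.25 = 501.25
d²(p, Tauri) = 30.25 + 225 = 255.25
d²(p, Fornax) = 400 + 90.25 = 490.25
d²(p, Pavo) = 756.25 + 90.25 = 846.5
d²(p, Gemma) = 12.25 + 196 = 208.25
d²(p, Kappa) = 72.25 + 2.25 = 74.5
d²(p, Quasar) = 42.25 + 144 = 186.25
d²(p, Indus) = 56.25 + 30.25 = 86.5
The largest is to Pavo.

Pavo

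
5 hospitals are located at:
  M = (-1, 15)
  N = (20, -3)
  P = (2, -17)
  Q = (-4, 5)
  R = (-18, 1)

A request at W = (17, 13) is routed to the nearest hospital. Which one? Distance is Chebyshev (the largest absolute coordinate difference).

N

d(W,M) = max(18, 2) = 18
d(W,N) = max(3, 16) = 16
d(W,P) = max(15, 30) = 30
d(W,Q) = max(21, 8) = 21
d(W,R) = max(35, 12) = 35
The smallest is to N, so W lies in the Voronoi region of N.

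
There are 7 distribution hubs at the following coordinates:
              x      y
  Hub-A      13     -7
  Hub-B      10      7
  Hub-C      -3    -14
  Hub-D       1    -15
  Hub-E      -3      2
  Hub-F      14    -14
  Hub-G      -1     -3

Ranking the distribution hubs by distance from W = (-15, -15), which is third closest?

Hub-G

Since √ is increasing, it suffices to compare squared distances:
d²(W, Hub-A) = (-15−13)² + (-15−(-7))² = 784 + 64 = 848
d²(W, Hub-B) = (-15−10)² + (-15−7)² = 625 + 484 = 1109
d²(W, Hub-C) = (-15−(-3))² + (-15−(-14))² = 144 + 1 = 145
d²(W, Hub-D) = (-15−1)² + (-15−(-15))² = 256 + 0 = 256
d²(W, Hub-E) = (-15−(-3))² + (-15−2)² = 144 + 289 = 433
d²(W, Hub-F) = (-15−14)² + (-15−(-14))² = 841 + 1 = 842
d²(W, Hub-G) = (-15−(-1))² + (-15−(-3))² = 196 + 144 = 340
Sorted ascending: Hub-C, Hub-D, Hub-G, Hub-E, … — the third-nearest is Hub-G.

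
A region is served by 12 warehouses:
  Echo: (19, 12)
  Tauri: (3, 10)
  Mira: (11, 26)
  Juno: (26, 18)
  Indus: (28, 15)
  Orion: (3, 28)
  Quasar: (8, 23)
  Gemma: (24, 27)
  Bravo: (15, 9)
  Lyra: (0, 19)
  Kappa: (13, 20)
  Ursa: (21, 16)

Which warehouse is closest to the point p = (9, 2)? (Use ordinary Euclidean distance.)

Squared Euclidean distances:
d²(p, Echo) = 100 + 100 = 200
d²(p, Tauri) = 36 + 64 = 100
d²(p, Mira) = 4 + 576 = 580
d²(p, Juno) = 289 + 256 = 545
d²(p, Indus) = 361 + 169 = 530
d²(p, Orion) = 36 + 676 = 712
d²(p, Quasar) = 1 + 441 = 442
d²(p, Gemma) = 225 + 625 = 850
d²(p, Bravo) = 36 + 49 = 85
d²(p, Lyra) = 81 + 289 = 370
d²(p, Kappa) = 16 + 324 = 340
d²(p, Ursa) = 144 + 196 = 340
Bravo is nearest.

Bravo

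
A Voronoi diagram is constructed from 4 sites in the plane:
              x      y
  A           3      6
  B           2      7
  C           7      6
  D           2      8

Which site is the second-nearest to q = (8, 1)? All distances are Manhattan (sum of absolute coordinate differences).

d(q,A) = |8−3| + |1−6| = 5 + 5 = 10
d(q,B) = |8−2| + |1−7| = 6 + 6 = 12
d(q,C) = |8−7| + |1−6| = 1 + 5 = 6
d(q,D) = |8−2| + |1−8| = 6 + 7 = 13
Sorted ascending: C, A, B, … — the second-nearest is A.

A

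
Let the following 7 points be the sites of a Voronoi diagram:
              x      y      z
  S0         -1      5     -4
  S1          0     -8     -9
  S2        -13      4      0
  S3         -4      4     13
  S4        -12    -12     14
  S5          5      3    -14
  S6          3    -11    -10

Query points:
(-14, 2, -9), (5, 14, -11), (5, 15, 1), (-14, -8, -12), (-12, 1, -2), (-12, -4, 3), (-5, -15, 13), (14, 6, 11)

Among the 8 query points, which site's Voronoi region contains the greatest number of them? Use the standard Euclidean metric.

S2

(-14, 2, -9) — d² to each: S0:203, S1:296, S2:86, S3:588, S4:729, S5:387, S6:459 → nearest is S2
(5, 14, -11) — d² to each: S0:166, S1:513, S2:545, S3:757, S4:1590, S5:130, S6:630 → nearest is S5
(5, 15, 1) — d² to each: S0:161, S1:654, S2:446, S3:346, S4:1187, S5:369, S6:801 → nearest is S0
(-14, -8, -12) — d² to each: S0:402, S1:205, S2:289, S3:869, S4:696, S5:486, S6:302 → nearest is S1
(-12, 1, -2) — d² to each: S0:141, S1:274, S2:14, S3:298, S4:425, S5:437, S6:433 → nearest is S2
(-12, -4, 3) — d² to each: S0:251, S1:304, S2:74, S3:228, S4:185, S5:627, S6:443 → nearest is S2
(-5, -15, 13) — d² to each: S0:705, S1:558, S2:594, S3:362, S4:59, S5:1153, S6:609 → nearest is S4
(14, 6, 11) — d² to each: S0:451, S1:792, S2:854, S3:332, S4:1009, S5:715, S6:851 → nearest is S3
Tally — S0:1, S1:1, S2:3, S3:1, S4:1, S5:1. S2 captures the most (3).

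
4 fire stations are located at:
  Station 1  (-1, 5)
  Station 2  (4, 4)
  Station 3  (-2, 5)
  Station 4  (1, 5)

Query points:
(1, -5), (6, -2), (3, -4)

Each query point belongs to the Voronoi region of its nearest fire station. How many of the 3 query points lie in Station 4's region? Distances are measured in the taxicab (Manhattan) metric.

1

(1, -5) — d to each: Station 1:12, Station 2:12, Station 3:13, Station 4:10 → nearest is Station 4
(6, -2) — d to each: Station 1:14, Station 2:8, Station 3:15, Station 4:12 → nearest is Station 2
(3, -4) — d to each: Station 1:13, Station 2:9, Station 3:14, Station 4:11 → nearest is Station 2
1 of the 3 points has Station 4 as nearest.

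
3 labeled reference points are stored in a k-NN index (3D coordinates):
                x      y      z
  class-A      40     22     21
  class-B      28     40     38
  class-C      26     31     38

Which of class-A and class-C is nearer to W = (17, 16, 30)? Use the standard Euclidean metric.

class-C

Compare squared distances:
d²(W, class-A) = (17−40)² + (16−22)² + (30−21)² = 529 + 36 + 81 = 646
d²(W, class-C) = (17−26)² + (16−31)² + (30−38)² = 81 + 225 + 64 = 370
646 > 370, so class-C is closer.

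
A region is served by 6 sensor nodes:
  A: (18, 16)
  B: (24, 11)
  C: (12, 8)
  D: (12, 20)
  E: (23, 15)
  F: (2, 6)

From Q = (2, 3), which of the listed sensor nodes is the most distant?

Squared Euclidean distances:
|QA|² = (2−18)² + (3−16)² = 256 + 169 = 425
|QB|² = (2−24)² + (3−11)² = 484 + 64 = 548
|QC|² = (2−12)² + (3−8)² = 100 + 25 = 125
|QD|² = (2−12)² + (3−20)² = 100 + 289 = 389
|QE|² = (2−23)² + (3−15)² = 441 + 144 = 585
|QF|² = (2−2)² + (3−6)² = 0 + 9 = 9
The largest is to E.

E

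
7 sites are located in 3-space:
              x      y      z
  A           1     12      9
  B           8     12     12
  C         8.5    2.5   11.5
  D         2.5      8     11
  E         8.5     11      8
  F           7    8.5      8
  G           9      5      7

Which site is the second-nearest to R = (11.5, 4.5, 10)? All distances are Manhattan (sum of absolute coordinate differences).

C

d(R,A) = |11.5−1| + |4.5−12| + |10−9| = 10.5 + 7.5 + 1 = 19
d(R,B) = |11.5−8| + |4.5−12| + |10−12| = 3.5 + 7.5 + 2 = 13
d(R,C) = |11.5−8.5| + |4.5−2.5| + |10−11.5| = 3 + 2 + 1.5 = 6.5
d(R,D) = |11.5−2.5| + |4.5−8| + |10−11| = 9 + 3.5 + 1 = 13.5
d(R,E) = |11.5−8.5| + |4.5−11| + |10−8| = 3 + 6.5 + 2 = 11.5
d(R,F) = |11.5−7| + |4.5−8.5| + |10−8| = 4.5 + 4 + 2 = 10.5
d(R,G) = |11.5−9| + |4.5−5| + |10−7| = 2.5 + 0.5 + 3 = 6
Sorted ascending: G, C, F, … — the second-nearest is C.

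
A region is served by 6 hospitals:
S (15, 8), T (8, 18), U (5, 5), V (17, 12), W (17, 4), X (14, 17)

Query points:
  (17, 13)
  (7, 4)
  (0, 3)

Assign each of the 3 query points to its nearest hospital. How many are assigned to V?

1

(17, 13) — d² to each: S:29, T:106, U:208, V:1, W:81, X:25 → nearest is V
(7, 4) — d² to each: S:80, T:197, U:5, V:164, W:100, X:218 → nearest is U
(0, 3) — d² to each: S:250, T:289, U:29, V:370, W:290, X:392 → nearest is U
1 of the 3 points has V as nearest.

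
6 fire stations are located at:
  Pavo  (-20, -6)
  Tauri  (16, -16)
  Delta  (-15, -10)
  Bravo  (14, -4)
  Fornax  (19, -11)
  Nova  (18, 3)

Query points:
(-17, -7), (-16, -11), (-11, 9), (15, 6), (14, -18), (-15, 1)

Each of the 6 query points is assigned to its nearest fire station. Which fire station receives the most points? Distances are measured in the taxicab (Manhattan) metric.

Delta

(-17, -7) — d to each: Pavo:4, Tauri:42, Delta:5, Bravo:34, Fornax:40, Nova:45 → nearest is Pavo
(-16, -11) — d to each: Pavo:9, Tauri:37, Delta:2, Bravo:37, Fornax:35, Nova:48 → nearest is Delta
(-11, 9) — d to each: Pavo:24, Tauri:52, Delta:23, Bravo:38, Fornax:50, Nova:35 → nearest is Delta
(15, 6) — d to each: Pavo:47, Tauri:23, Delta:46, Bravo:11, Fornax:21, Nova:6 → nearest is Nova
(14, -18) — d to each: Pavo:46, Tauri:4, Delta:37, Bravo:14, Fornax:12, Nova:25 → nearest is Tauri
(-15, 1) — d to each: Pavo:12, Tauri:48, Delta:11, Bravo:34, Fornax:46, Nova:35 → nearest is Delta
Tally — Pavo:1, Tauri:1, Delta:3, Nova:1. Delta captures the most (3).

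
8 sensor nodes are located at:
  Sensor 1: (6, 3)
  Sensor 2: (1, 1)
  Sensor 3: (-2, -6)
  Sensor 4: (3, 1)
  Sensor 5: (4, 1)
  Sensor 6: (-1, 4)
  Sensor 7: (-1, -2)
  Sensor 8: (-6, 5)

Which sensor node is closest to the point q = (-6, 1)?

Compare squared distances (the ordering matches that of the actual distances):
d²(q, Sensor 1) = (-6−6)² + (1−3)² = 144 + 4 = 148
d²(q, Sensor 2) = (-6−1)² + (1−1)² = 49 + 0 = 49
d²(q, Sensor 3) = (-6−(-2))² + (1−(-6))² = 16 + 49 = 65
d²(q, Sensor 4) = (-6−3)² + (1−1)² = 81 + 0 = 81
d²(q, Sensor 5) = (-6−4)² + (1−1)² = 100 + 0 = 100
d²(q, Sensor 6) = (-6−(-1))² + (1−4)² = 25 + 9 = 34
d²(q, Sensor 7) = (-6−(-1))² + (1−(-2))² = 25 + 9 = 34
d²(q, Sensor 8) = (-6−(-6))² + (1−5)² = 0 + 16 = 16
Sensor 8 is nearest.

Sensor 8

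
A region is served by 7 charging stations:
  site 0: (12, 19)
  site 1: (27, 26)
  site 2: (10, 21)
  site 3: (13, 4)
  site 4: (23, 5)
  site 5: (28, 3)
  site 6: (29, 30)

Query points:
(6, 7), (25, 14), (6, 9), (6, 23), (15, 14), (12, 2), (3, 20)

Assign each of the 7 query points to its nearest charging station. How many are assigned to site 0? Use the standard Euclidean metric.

1

(6, 7) — d² to each: site 0:180, site 1:802, site 2:212, site 3:58, site 4:293, site 5:500, site 6:1058 → nearest is site 3
(25, 14) — d² to each: site 0:194, site 1:148, site 2:274, site 3:244, site 4:85, site 5:130, site 6:272 → nearest is site 4
(6, 9) — d² to each: site 0:136, site 1:730, site 2:160, site 3:74, site 4:305, site 5:520, site 6:970 → nearest is site 3
(6, 23) — d² to each: site 0:52, site 1:450, site 2:20, site 3:410, site 4:613, site 5:884, site 6:578 → nearest is site 2
(15, 14) — d² to each: site 0:34, site 1:288, site 2:74, site 3:104, site 4:145, site 5:290, site 6:452 → nearest is site 0
(12, 2) — d² to each: site 0:289, site 1:801, site 2:365, site 3:5, site 4:130, site 5:257, site 6:1073 → nearest is site 3
(3, 20) — d² to each: site 0:82, site 1:612, site 2:50, site 3:356, site 4:625, site 5:914, site 6:776 → nearest is site 2
1 of the 7 points has site 0 as nearest.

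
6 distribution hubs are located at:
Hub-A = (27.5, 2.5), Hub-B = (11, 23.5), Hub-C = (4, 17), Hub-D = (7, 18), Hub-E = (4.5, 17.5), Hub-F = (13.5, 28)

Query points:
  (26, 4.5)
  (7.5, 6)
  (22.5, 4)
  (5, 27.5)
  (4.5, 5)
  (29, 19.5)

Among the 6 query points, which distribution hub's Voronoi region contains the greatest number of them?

(26, 4.5) — d² to each: Hub-A:6.25, Hub-B:586, Hub-C:640.25, Hub-D:543.25, Hub-E:631.25, Hub-F:708.5 → nearest is Hub-A
(7.5, 6) — d² to each: Hub-A:412.25, Hub-B:318.5, Hub-C:133.25, Hub-D:144.25, Hub-E:141.25, Hub-F:520 → nearest is Hub-C
(22.5, 4) — d² to each: Hub-A:27.25, Hub-B:512.5, Hub-C:511.25, Hub-D:436.25, Hub-E:506.25, Hub-F:657 → nearest is Hub-A
(5, 27.5) — d² to each: Hub-A:1131.25, Hub-B:52, Hub-C:111.25, Hub-D:94.25, Hub-E:100.25, Hub-F:72.5 → nearest is Hub-B
(4.5, 5) — d² to each: Hub-A:535.25, Hub-B:384.5, Hub-C:144.25, Hub-D:175.25, Hub-E:156.25, Hub-F:610 → nearest is Hub-C
(29, 19.5) — d² to each: Hub-A:291.25, Hub-B:340, Hub-C:631.25, Hub-D:486.25, Hub-E:604.25, Hub-F:312.5 → nearest is Hub-A
Tally — Hub-A:3, Hub-B:1, Hub-C:2. Hub-A captures the most (3).

Hub-A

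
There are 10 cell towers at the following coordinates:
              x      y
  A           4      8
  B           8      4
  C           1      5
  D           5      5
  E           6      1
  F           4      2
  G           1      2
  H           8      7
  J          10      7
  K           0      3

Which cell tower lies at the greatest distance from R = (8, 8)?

Compare squared distances (the ordering matches that of the actual distances):
|RA|² = 16 + 0 = 16
|RB|² = 0 + 16 = 16
|RC|² = 49 + 9 = 58
|RD|² = 9 + 9 = 18
|RE|² = 4 + 49 = 53
|RF|² = 16 + 36 = 52
|RG|² = 49 + 36 = 85
|RH|² = 0 + 1 = 1
|RJ|² = 4 + 1 = 5
|RK|² = 64 + 25 = 89
The largest is to K.

K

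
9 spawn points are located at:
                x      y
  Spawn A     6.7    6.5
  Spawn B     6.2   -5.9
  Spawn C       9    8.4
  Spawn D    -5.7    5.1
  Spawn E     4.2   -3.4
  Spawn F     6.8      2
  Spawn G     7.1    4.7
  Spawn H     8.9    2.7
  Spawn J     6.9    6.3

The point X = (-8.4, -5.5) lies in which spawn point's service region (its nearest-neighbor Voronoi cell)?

Spawn D

Compare squared distances (the ordering matches that of the actual distances):
d²(X, Spawn A) = 228.01 + 144 = 372.01
d²(X, Spawn B) = 213.16 + 0.16 = 213.32
d²(X, Spawn C) = 302.76 + 193.21 = 495.97
d²(X, Spawn D) = 7.29 + 112.36 = 119.65
d²(X, Spawn E) = 158.76 + 4.41 = 163.17
d²(X, Spawn F) = 231.04 + 56.25 = 287.29
d²(X, Spawn G) = 240.25 + 104.04 = 344.29
d²(X, Spawn H) = 299.29 + 67.24 = 366.53
d²(X, Spawn J) = 234.09 + 139.24 = 373.33
Minimum is at Spawn D.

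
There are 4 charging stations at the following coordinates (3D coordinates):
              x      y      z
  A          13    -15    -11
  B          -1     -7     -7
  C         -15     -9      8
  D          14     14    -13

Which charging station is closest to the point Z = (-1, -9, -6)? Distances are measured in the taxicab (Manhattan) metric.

d(Z,A) = |-1−13| + |-9−(-15)| + |-6−(-11)| = 14 + 6 + 5 = 25
d(Z,B) = |-1−(-1)| + |-9−(-7)| + |-6−(-7)| = 0 + 2 + 1 = 3
d(Z,C) = |-1−(-15)| + |-9−(-9)| + |-6−8| = 14 + 0 + 14 = 28
d(Z,D) = |-1−14| + |-9−14| + |-6−(-13)| = 15 + 23 + 7 = 45
The smallest is to B, so Z lies in the Voronoi region of B.

B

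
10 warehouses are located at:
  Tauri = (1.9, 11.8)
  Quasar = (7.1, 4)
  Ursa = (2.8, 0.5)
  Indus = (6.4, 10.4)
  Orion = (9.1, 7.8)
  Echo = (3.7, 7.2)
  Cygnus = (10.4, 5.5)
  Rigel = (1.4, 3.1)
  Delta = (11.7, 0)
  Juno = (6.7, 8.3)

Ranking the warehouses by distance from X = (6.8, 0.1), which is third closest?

Delta

Compare squared distances (the ordering matches that of the actual distances):
d²(X, Tauri) = 24.01 + 136.89 = 160.9
d²(X, Quasar) = 0.09 + 15.21 = 15.3
d²(X, Ursa) = 16 + 0.16 = 16.16
d²(X, Indus) = 0.16 + 106.09 = 106.25
d²(X, Orion) = 5.29 + 59.29 = 64.58
d²(X, Echo) = 9.61 + 50.41 = 60.02
d²(X, Cygnus) = 12.96 + 29.16 = 42.12
d²(X, Rigel) = 29.16 + 9 = 38.16
d²(X, Delta) = 24.01 + 0.01 = 24.02
d²(X, Juno) = 0.01 + 67.24 = 67.25
Sorted ascending: Quasar, Ursa, Delta, Rigel, … — the third-nearest is Delta.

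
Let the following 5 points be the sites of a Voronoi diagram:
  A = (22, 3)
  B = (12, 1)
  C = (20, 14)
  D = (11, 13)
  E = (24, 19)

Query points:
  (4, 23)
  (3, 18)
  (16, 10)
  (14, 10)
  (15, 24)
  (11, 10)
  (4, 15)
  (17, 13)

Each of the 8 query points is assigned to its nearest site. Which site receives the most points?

(4, 23) — d² to each: A:724, B:548, C:337, D:149, E:416 → nearest is D
(3, 18) — d² to each: A:586, B:370, C:305, D:89, E:442 → nearest is D
(16, 10) — d² to each: A:85, B:97, C:32, D:34, E:145 → nearest is C
(14, 10) — d² to each: A:113, B:85, C:52, D:18, E:181 → nearest is D
(15, 24) — d² to each: A:490, B:538, C:125, D:137, E:106 → nearest is E
(11, 10) — d² to each: A:170, B:82, C:97, D:9, E:250 → nearest is D
(4, 15) — d² to each: A:468, B:260, C:257, D:53, E:416 → nearest is D
(17, 13) — d² to each: A:125, B:169, C:10, D:36, E:85 → nearest is C
Tally — C:2, D:5, E:1. D captures the most (5).

D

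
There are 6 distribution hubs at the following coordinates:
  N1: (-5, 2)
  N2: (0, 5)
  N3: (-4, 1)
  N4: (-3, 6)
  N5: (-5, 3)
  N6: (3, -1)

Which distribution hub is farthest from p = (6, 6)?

N1

Squared Euclidean distances:
|pN1|² = 121 + 16 = 137
|pN2|² = 36 + 1 = 37
|pN3|² = 100 + 25 = 125
|pN4|² = 81 + 0 = 81
|pN5|² = 121 + 9 = 130
|pN6|² = 9 + 49 = 58
The largest is to N1.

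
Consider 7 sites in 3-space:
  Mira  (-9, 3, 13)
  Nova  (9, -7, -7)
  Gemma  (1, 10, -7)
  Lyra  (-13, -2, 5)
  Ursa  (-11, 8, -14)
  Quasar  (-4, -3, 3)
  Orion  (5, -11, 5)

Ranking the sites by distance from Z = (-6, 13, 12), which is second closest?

Lyra

Compare squared distances (the ordering matches that of the actual distances):
d²(Z, Mira) = 9 + 100 + 1 = 110
d²(Z, Nova) = 225 + 400 + 361 = 986
d²(Z, Gemma) = 49 + 9 + 361 = 419
d²(Z, Lyra) = 49 + 225 + 49 = 323
d²(Z, Ursa) = 25 + 25 + 676 = 726
d²(Z, Quasar) = 4 + 256 + 81 = 341
d²(Z, Orion) = 121 + 576 + 49 = 746
Sorted ascending: Mira, Lyra, Quasar, … — the second-nearest is Lyra.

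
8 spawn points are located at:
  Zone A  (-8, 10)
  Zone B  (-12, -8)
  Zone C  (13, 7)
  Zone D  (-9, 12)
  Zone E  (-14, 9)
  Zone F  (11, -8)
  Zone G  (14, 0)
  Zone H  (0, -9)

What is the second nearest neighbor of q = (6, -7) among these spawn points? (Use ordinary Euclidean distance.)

Zone H

Squared Euclidean distances:
d²(q, Zone A) = (6−(-8))² + (-7−10)² = 196 + 289 = 485
d²(q, Zone B) = (6−(-12))² + (-7−(-8))² = 324 + 1 = 325
d²(q, Zone C) = (6−13)² + (-7−7)² = 49 + 196 = 245
d²(q, Zone D) = (6−(-9))² + (-7−12)² = 225 + 361 = 586
d²(q, Zone E) = (6−(-14))² + (-7−9)² = 400 + 256 = 656
d²(q, Zone F) = (6−11)² + (-7−(-8))² = 25 + 1 = 26
d²(q, Zone G) = (6−14)² + (-7−0)² = 64 + 49 = 113
d²(q, Zone H) = (6−0)² + (-7−(-9))² = 36 + 4 = 40
Sorted ascending: Zone F, Zone H, Zone G, … — the second-nearest is Zone H.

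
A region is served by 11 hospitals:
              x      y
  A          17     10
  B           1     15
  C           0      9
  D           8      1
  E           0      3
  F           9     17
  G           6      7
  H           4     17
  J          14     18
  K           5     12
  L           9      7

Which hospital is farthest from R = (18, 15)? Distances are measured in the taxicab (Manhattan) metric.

E

d(R,A) = |18−17| + |15−10| = 1 + 5 = 6
d(R,B) = |18−1| + |15−15| = 17 + 0 = 17
d(R,C) = |18−0| + |15−9| = 18 + 6 = 24
d(R,D) = |18−8| + |15−1| = 10 + 14 = 24
d(R,E) = |18−0| + |15−3| = 18 + 12 = 30
d(R,F) = |18−9| + |15−17| = 9 + 2 = 11
d(R,G) = |18−6| + |15−7| = 12 + 8 = 20
d(R,H) = |18−4| + |15−17| = 14 + 2 = 16
d(R,J) = |18−14| + |15−18| = 4 + 3 = 7
d(R,K) = |18−5| + |15−12| = 13 + 3 = 16
d(R,L) = |18−9| + |15−7| = 9 + 8 = 17
The largest is to E.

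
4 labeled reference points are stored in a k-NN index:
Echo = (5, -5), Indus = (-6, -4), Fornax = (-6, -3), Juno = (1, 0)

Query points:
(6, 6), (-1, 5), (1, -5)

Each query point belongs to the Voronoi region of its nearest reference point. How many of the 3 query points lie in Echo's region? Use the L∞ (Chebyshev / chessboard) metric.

1

(6, 6) — d to each: Echo:11, Indus:12, Fornax:12, Juno:6 → nearest is Juno
(-1, 5) — d to each: Echo:10, Indus:9, Fornax:8, Juno:5 → nearest is Juno
(1, -5) — d to each: Echo:4, Indus:7, Fornax:7, Juno:5 → nearest is Echo
1 of the 3 points has Echo as nearest.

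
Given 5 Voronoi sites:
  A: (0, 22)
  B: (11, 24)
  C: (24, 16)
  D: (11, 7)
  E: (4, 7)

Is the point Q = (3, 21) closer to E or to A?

A

Compare squared distances:
|QE|² = (3−4)² + (21−7)² = 1 + 196 = 197
|QA|² = (3−0)² + (21−22)² = 9 + 1 = 10
197 > 10, so A is closer.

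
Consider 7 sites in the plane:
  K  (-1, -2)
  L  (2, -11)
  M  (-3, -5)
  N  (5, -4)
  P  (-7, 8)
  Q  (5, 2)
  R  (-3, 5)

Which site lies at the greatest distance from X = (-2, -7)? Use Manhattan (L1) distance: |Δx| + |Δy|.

P

d(X,K) = |-2−(-1)| + |-7−(-2)| = 1 + 5 = 6
d(X,L) = |-2−2| + |-7−(-11)| = 4 + 4 = 8
d(X,M) = |-2−(-3)| + |-7−(-5)| = 1 + 2 = 3
d(X,N) = |-2−5| + |-7−(-4)| = 7 + 3 = 10
d(X,P) = |-2−(-7)| + |-7−8| = 5 + 15 = 20
d(X,Q) = |-2−5| + |-7−2| = 7 + 9 = 16
d(X,R) = |-2−(-3)| + |-7−5| = 1 + 12 = 13
The largest is to P.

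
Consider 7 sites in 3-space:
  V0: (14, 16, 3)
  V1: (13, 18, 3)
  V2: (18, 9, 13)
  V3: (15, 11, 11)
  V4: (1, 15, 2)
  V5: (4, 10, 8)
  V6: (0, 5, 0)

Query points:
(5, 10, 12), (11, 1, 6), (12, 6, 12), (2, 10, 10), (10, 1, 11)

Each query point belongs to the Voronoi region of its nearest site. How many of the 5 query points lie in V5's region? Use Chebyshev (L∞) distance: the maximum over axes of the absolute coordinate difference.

(5, 10, 12) — d to each: V0:9, V1:9, V2:13, V3:10, V4:10, V5:4, V6:12 → nearest is V5
(11, 1, 6) — d to each: V0:15, V1:17, V2:8, V3:10, V4:14, V5:9, V6:11 → nearest is V2
(12, 6, 12) — d to each: V0:10, V1:12, V2:6, V3:5, V4:11, V5:8, V6:12 → nearest is V3
(2, 10, 10) — d to each: V0:12, V1:11, V2:16, V3:13, V4:8, V5:2, V6:10 → nearest is V5
(10, 1, 11) — d to each: V0:15, V1:17, V2:8, V3:10, V4:14, V5:9, V6:11 → nearest is V2
2 of the 5 points have V5 as nearest.

2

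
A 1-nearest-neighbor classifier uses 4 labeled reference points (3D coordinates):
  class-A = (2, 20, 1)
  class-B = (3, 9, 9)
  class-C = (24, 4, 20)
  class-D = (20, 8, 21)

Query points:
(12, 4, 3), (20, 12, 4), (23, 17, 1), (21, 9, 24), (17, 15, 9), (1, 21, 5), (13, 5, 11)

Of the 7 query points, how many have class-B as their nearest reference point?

(12, 4, 3) — d² to each: class-A:360, class-B:142, class-C:433, class-D:404 → nearest is class-B
(20, 12, 4) — d² to each: class-A:397, class-B:323, class-C:336, class-D:305 → nearest is class-D
(23, 17, 1) — d² to each: class-A:450, class-B:528, class-C:531, class-D:490 → nearest is class-A
(21, 9, 24) — d² to each: class-A:1011, class-B:549, class-C:50, class-D:11 → nearest is class-D
(17, 15, 9) — d² to each: class-A:314, class-B:232, class-C:291, class-D:202 → nearest is class-D
(1, 21, 5) — d² to each: class-A:18, class-B:164, class-C:1043, class-D:786 → nearest is class-A
(13, 5, 11) — d² to each: class-A:446, class-B:120, class-C:203, class-D:158 → nearest is class-B
2 of the 7 points have class-B as nearest.

2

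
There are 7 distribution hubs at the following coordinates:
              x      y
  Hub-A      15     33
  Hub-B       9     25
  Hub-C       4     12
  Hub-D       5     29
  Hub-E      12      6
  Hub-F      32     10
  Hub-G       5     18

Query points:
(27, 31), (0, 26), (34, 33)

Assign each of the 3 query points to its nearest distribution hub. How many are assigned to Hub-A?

2

(27, 31) — d² to each: Hub-A:148, Hub-B:360, Hub-C:890, Hub-D:488, Hub-E:850, Hub-F:466, Hub-G:653 → nearest is Hub-A
(0, 26) — d² to each: Hub-A:274, Hub-B:82, Hub-C:212, Hub-D:34, Hub-E:544, Hub-F:1280, Hub-G:89 → nearest is Hub-D
(34, 33) — d² to each: Hub-A:361, Hub-B:689, Hub-C:1341, Hub-D:857, Hub-E:1213, Hub-F:533, Hub-G:1066 → nearest is Hub-A
2 of the 3 points have Hub-A as nearest.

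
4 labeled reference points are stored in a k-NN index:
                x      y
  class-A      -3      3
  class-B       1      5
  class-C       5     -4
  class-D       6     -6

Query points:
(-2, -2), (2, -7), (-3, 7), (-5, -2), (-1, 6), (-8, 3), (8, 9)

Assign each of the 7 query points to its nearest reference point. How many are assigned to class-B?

(-2, -2) — d² to each: class-A:26, class-B:58, class-C:53, class-D:80 → nearest is class-A
(2, -7) — d² to each: class-A:125, class-B:145, class-C:18, class-D:17 → nearest is class-D
(-3, 7) — d² to each: class-A:16, class-B:20, class-C:185, class-D:250 → nearest is class-A
(-5, -2) — d² to each: class-A:29, class-B:85, class-C:104, class-D:137 → nearest is class-A
(-1, 6) — d² to each: class-A:13, class-B:5, class-C:136, class-D:193 → nearest is class-B
(-8, 3) — d² to each: class-A:25, class-B:85, class-C:218, class-D:277 → nearest is class-A
(8, 9) — d² to each: class-A:157, class-B:65, class-C:178, class-D:229 → nearest is class-B
2 of the 7 points have class-B as nearest.

2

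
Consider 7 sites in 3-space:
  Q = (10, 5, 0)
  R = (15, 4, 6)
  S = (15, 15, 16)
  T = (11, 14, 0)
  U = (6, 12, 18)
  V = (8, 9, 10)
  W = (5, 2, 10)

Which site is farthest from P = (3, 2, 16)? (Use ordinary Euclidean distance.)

T

Squared Euclidean distances:
|PQ|² = (3−10)² + (2−5)² + (16−0)² = 49 + 9 + 256 = 314
|PR|² = (3−15)² + (2−4)² + (16−6)² = 144 + 4 + 100 = 248
|PS|² = (3−15)² + (2−15)² + (16−16)² = 144 + 169 + 0 = 313
|PT|² = (3−11)² + (2−14)² + (16−0)² = 64 + 144 + 256 = 464
|PU|² = (3−6)² + (2−12)² + (16−18)² = 9 + 100 + 4 = 113
|PV|² = (3−8)² + (2−9)² + (16−10)² = 25 + 49 + 36 = 110
|PW|² = (3−5)² + (2−2)² + (16−10)² = 4 + 0 + 36 = 40
The largest is to T.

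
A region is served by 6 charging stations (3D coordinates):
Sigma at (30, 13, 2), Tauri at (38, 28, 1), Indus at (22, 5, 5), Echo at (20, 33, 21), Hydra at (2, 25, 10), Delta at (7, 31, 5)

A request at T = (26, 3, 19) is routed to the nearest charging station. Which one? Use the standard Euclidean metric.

Indus

Squared Euclidean distances:
d²(T, Sigma) = (26−30)² + (3−13)² + (19−2)² = 16 + 100 + 289 = 405
d²(T, Tauri) = (26−38)² + (3−28)² + (19−1)² = 144 + 625 + 324 = 1093
d²(T, Indus) = (26−22)² + (3−5)² + (19−5)² = 16 + 4 + 196 = 216
d²(T, Echo) = (26−20)² + (3−33)² + (19−21)² = 36 + 900 + 4 = 940
d²(T, Hydra) = (26−2)² + (3−25)² + (19−10)² = 576 + 484 + 81 = 1141
d²(T, Delta) = (26−7)² + (3−31)² + (19−5)² = 361 + 784 + 196 = 1341
Minimum is at Indus.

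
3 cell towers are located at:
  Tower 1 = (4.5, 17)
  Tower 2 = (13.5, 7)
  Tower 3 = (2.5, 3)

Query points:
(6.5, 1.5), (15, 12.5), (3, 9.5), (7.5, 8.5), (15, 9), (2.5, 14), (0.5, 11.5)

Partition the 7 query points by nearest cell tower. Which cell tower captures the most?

(6.5, 1.5) — d² to each: Tower 1:244.25, Tower 2:79.25, Tower 3:18.25 → nearest is Tower 3
(15, 12.5) — d² to each: Tower 1:130.5, Tower 2:32.5, Tower 3:246.5 → nearest is Tower 2
(3, 9.5) — d² to each: Tower 1:58.5, Tower 2:116.5, Tower 3:42.5 → nearest is Tower 3
(7.5, 8.5) — d² to each: Tower 1:81.25, Tower 2:38.25, Tower 3:55.25 → nearest is Tower 2
(15, 9) — d² to each: Tower 1:174.25, Tower 2:6.25, Tower 3:192.25 → nearest is Tower 2
(2.5, 14) — d² to each: Tower 1:13, Tower 2:170, Tower 3:121 → nearest is Tower 1
(0.5, 11.5) — d² to each: Tower 1:46.25, Tower 2:189.25, Tower 3:76.25 → nearest is Tower 1
Tally — Tower 1:2, Tower 2:3, Tower 3:2. Tower 2 captures the most (3).

Tower 2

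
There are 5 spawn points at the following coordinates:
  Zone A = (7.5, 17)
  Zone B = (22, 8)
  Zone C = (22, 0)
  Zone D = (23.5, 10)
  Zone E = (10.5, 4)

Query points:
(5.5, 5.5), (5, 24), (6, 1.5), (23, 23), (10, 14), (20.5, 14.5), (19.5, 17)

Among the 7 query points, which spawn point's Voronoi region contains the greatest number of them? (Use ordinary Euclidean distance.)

(5.5, 5.5) — d² to each: Zone A:136.25, Zone B:278.5, Zone C:302.5, Zone D:344.25, Zone E:27.25 → nearest is Zone E
(5, 24) — d² to each: Zone A:55.25, Zone B:545, Zone C:865, Zone D:538.25, Zone E:430.25 → nearest is Zone A
(6, 1.5) — d² to each: Zone A:242.5, Zone B:298.25, Zone C:258.25, Zone D:378.5, Zone E:26.5 → nearest is Zone E
(23, 23) — d² to each: Zone A:276.25, Zone B:226, Zone C:530, Zone D:169.25, Zone E:517.25 → nearest is Zone D
(10, 14) — d² to each: Zone A:15.25, Zone B:180, Zone C:340, Zone D:198.25, Zone E:100.25 → nearest is Zone A
(20.5, 14.5) — d² to each: Zone A:175.25, Zone B:44.5, Zone C:212.5, Zone D:29.25, Zone E:210.25 → nearest is Zone D
(19.5, 17) — d² to each: Zone A:144, Zone B:87.25, Zone C:295.25, Zone D:65, Zone E:250 → nearest is Zone D
Tally — Zone A:2, Zone D:3, Zone E:2. Zone D captures the most (3).

Zone D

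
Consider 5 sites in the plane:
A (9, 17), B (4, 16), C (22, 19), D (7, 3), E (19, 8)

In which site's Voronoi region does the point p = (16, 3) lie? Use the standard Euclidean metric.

Since √ is increasing, it suffices to compare squared distances:
|pA|² = (16−9)² + (3−17)² = 49 + 196 = 245
|pB|² = (16−4)² + (3−16)² = 144 + 169 = 313
|pC|² = (16−22)² + (3−19)² = 36 + 256 = 292
|pD|² = (16−7)² + (3−3)² = 81 + 0 = 81
|pE|² = (16−19)² + (3−8)² = 9 + 25 = 34
E is nearest.

E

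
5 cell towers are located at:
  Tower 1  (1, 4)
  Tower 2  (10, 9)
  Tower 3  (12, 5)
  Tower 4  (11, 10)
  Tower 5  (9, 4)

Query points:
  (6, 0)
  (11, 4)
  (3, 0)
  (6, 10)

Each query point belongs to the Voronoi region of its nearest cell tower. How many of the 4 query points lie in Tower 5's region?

(6, 0) — d² to each: Tower 1:41, Tower 2:97, Tower 3:61, Tower 4:125, Tower 5:25 → nearest is Tower 5
(11, 4) — d² to each: Tower 1:100, Tower 2:26, Tower 3:2, Tower 4:36, Tower 5:4 → nearest is Tower 3
(3, 0) — d² to each: Tower 1:20, Tower 2:130, Tower 3:106, Tower 4:164, Tower 5:52 → nearest is Tower 1
(6, 10) — d² to each: Tower 1:61, Tower 2:17, Tower 3:61, Tower 4:25, Tower 5:45 → nearest is Tower 2
1 of the 4 points has Tower 5 as nearest.

1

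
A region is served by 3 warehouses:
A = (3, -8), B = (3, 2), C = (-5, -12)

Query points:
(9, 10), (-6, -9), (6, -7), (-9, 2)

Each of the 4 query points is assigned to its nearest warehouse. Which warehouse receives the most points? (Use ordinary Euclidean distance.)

B

(9, 10) — d² to each: A:360, B:100, C:680 → nearest is B
(-6, -9) — d² to each: A:82, B:202, C:10 → nearest is C
(6, -7) — d² to each: A:10, B:90, C:146 → nearest is A
(-9, 2) — d² to each: A:244, B:144, C:212 → nearest is B
Tally — A:1, B:2, C:1. B captures the most (2).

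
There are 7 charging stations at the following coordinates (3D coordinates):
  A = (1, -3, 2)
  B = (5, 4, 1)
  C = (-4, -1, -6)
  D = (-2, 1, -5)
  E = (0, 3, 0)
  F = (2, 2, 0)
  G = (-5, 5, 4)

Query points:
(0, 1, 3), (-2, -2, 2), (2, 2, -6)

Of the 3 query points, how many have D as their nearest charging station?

1

(0, 1, 3) — d² to each: A:18, B:38, C:101, D:68, E:13, F:14, G:42 → nearest is E
(-2, -2, 2) — d² to each: A:10, B:86, C:69, D:58, E:33, F:36, G:62 → nearest is A
(2, 2, -6) — d² to each: A:90, B:62, C:45, D:18, E:41, F:36, G:158 → nearest is D
1 of the 3 points has D as nearest.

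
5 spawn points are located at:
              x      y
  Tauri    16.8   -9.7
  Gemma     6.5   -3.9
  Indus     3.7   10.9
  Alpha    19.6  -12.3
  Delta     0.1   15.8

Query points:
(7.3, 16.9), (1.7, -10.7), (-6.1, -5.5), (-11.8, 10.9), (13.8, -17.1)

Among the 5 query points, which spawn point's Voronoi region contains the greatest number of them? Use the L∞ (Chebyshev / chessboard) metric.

Gemma

(7.3, 16.9) — d to each: Tauri:26.6, Gemma:20.8, Indus:6, Alpha:29.2, Delta:7.2 → nearest is Indus
(1.7, -10.7) — d to each: Tauri:15.1, Gemma:6.8, Indus:21.6, Alpha:17.9, Delta:26.5 → nearest is Gemma
(-6.1, -5.5) — d to each: Tauri:22.9, Gemma:12.6, Indus:16.4, Alpha:25.7, Delta:21.3 → nearest is Gemma
(-11.8, 10.9) — d to each: Tauri:28.6, Gemma:18.3, Indus:15.5, Alpha:31.4, Delta:11.9 → nearest is Delta
(13.8, -17.1) — d to each: Tauri:7.4, Gemma:13.2, Indus:28, Alpha:5.8, Delta:32.9 → nearest is Alpha
Tally — Gemma:2, Indus:1, Alpha:1, Delta:1. Gemma captures the most (2).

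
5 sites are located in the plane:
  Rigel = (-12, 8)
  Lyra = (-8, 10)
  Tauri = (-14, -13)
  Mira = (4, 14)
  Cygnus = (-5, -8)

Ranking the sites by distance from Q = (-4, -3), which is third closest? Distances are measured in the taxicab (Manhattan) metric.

d(Q, Rigel) = |-4−(-12)| + |-3−8| = 8 + 11 = 19
d(Q, Lyra) = |-4−(-8)| + |-3−10| = 4 + 13 = 17
d(Q, Tauri) = |-4−(-14)| + |-3−(-13)| = 10 + 10 = 20
d(Q, Mira) = |-4−4| + |-3−14| = 8 + 17 = 25
d(Q, Cygnus) = |-4−(-5)| + |-3−(-8)| = 1 + 5 = 6
Sorted ascending: Cygnus, Lyra, Rigel, Tauri, … — the third-nearest is Rigel.

Rigel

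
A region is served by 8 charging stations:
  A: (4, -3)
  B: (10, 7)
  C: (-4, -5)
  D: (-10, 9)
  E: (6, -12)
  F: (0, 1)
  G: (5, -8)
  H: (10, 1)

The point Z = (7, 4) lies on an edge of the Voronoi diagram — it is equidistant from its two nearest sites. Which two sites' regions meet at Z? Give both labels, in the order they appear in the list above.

Squared distances from Z to each site:
|ZA|² = (7−4)² + (4−(-3))² = 9 + 49 = 58
|ZB|² = (7−10)² + (4−7)² = 9 + 9 = 18
|ZC|² = (7−(-4))² + (4−(-5))² = 121 + 81 = 202
|ZD|² = (7−(-10))² + (4−9)² = 289 + 25 = 314
|ZE|² = (7−6)² + (4−(-12))² = 1 + 256 = 257
|ZF|² = (7−0)² + (4−1)² = 49 + 9 = 58
|ZG|² = (7−5)² + (4−(-8))² = 4 + 144 = 148
|ZH|² = (7−10)² + (4−1)² = 9 + 9 = 18
Z is equidistant from B and H (both at squared distance 18), and every other site is strictly farther — so Z lies on the B–H Voronoi edge.

B and H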